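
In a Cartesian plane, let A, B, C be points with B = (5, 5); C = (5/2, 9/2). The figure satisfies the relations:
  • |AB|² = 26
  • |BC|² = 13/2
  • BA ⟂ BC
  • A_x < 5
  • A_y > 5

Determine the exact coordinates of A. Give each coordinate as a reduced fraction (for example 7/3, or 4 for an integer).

A = (4, 10)

1. A_x = 4  [[BA ⟂ BC ⇒ -5/2x-1/2y+15=0] ∩ [|A−(5, 5)|²=26]]
2. A_y = 10  [[BA ⟂ BC ⇒ -5/2x-1/2y+15=0] ∩ [|A−(5, 5)|²=26]]
   so A = (4, 10)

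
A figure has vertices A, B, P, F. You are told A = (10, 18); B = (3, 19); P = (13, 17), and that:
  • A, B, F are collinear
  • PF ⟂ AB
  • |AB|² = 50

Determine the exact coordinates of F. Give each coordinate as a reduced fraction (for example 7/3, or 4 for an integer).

F = (327/25, 439/25)

1. F_x = 327/25  [[A, B, F are collinear ⇒ -1x-7y+136=0] ∩ [PF ⟂ AB ⇒ -7x+1y+74=0]]
2. F_y = 439/25  [[A, B, F are collinear ⇒ -1x-7y+136=0] ∩ [PF ⟂ AB ⇒ -7x+1y+74=0]]
   so F = (327/25, 439/25)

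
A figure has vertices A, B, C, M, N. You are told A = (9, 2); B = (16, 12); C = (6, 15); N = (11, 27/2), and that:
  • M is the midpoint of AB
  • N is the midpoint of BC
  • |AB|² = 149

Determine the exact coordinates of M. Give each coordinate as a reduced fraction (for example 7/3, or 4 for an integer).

M = (25/2, 7)

1. M_x = 25/2  [2·M = A+B = (9, 2)+(16, 12)]
2. M_y = 7  [2·M = A+B = (9, 2)+(16, 12)]
   so M = (25/2, 7)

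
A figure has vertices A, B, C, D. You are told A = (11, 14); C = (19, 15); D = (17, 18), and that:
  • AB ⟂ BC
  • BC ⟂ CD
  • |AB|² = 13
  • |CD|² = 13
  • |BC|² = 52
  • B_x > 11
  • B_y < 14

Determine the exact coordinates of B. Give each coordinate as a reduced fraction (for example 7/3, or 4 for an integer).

1. B_x = 13  [[BC ⟂ CD ⇒ 2x-3y+7=0] ∩ [|B−(11, 14)|²=13]]
2. B_y = 11  [[BC ⟂ CD ⇒ 2x-3y+7=0] ∩ [|B−(11, 14)|²=13]]
   so B = (13, 11)

B = (13, 11)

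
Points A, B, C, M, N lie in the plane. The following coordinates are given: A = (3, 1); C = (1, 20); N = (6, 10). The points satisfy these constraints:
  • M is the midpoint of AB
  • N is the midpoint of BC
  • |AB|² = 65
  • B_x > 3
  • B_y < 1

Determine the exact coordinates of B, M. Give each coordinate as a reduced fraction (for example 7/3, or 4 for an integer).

B = (11, 0)
M = (7, 1/2)

1. B_x = 11  [B = 2·N−C = 2·(6, 10)−(1, 20)]
2. B_y = 0  [B = 2·N−C = 2·(6, 10)−(1, 20)]
   so B = (11, 0)
3. M_x = 7  [2·M = A+B = (3, 1)+(11, 0)]
4. M_y = 1/2  [2·M = A+B = (3, 1)+(11, 0)]
   so M = (7, 1/2)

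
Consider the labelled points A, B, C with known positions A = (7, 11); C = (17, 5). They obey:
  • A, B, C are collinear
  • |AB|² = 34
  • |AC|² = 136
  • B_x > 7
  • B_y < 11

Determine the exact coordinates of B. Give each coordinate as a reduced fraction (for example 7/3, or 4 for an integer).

1. B_x = 12  [[A, B, C are collinear ⇒ -6x-10y+152=0] ∩ [|B−(7, 11)|²=34]]
2. B_y = 8  [[A, B, C are collinear ⇒ -6x-10y+152=0] ∩ [|B−(7, 11)|²=34]]
   so B = (12, 8)

B = (12, 8)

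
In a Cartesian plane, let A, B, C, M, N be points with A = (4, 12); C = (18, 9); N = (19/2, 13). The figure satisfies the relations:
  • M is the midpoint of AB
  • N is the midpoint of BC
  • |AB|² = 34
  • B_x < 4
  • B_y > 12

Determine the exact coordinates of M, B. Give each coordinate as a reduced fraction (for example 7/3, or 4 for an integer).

1. B_x = 1  [B = 2·N−C = 2·(19/2, 13)−(18, 9)]
2. B_y = 17  [B = 2·N−C = 2·(19/2, 13)−(18, 9)]
   so B = (1, 17)
3. M_x = 5/2  [2·M = A+B = (4, 12)+(1, 17)]
4. M_y = 29/2  [2·M = A+B = (4, 12)+(1, 17)]
   so M = (5/2, 29/2)

M = (5/2, 29/2)
B = (1, 17)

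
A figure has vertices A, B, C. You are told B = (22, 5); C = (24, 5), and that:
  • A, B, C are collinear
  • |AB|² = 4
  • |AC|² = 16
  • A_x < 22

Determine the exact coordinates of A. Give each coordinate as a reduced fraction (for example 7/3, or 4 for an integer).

A = (20, 5)

1. A_x = 20  [[A, B, C are collinear ⇒ 2y-10=0] ∩ [|A−(22, 5)|²=4]]
2. A_y = 5  [[A, B, C are collinear ⇒ 2y-10=0] ∩ [|A−(22, 5)|²=4]]
   so A = (20, 5)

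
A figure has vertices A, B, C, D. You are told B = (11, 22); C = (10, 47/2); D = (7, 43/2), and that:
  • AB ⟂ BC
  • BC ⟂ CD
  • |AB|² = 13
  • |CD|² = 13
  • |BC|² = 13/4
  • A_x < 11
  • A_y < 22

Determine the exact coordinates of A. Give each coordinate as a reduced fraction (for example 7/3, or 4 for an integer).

1. A_x = 8  [[AB ⟂ BC ⇒ 1x-3/2y+22=0] ∩ [|A−(11, 22)|²=13]]
2. A_y = 20  [[AB ⟂ BC ⇒ 1x-3/2y+22=0] ∩ [|A−(11, 22)|²=13]]
   so A = (8, 20)

A = (8, 20)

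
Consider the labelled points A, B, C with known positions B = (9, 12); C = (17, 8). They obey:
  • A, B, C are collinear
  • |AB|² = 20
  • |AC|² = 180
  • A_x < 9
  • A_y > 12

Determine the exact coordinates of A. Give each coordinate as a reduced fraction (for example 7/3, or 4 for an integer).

1. A_x = 5  [[A, B, C are collinear ⇒ 4x+8y-132=0] ∩ [|A−(9, 12)|²=20]]
2. A_y = 14  [[A, B, C are collinear ⇒ 4x+8y-132=0] ∩ [|A−(9, 12)|²=20]]
   so A = (5, 14)

A = (5, 14)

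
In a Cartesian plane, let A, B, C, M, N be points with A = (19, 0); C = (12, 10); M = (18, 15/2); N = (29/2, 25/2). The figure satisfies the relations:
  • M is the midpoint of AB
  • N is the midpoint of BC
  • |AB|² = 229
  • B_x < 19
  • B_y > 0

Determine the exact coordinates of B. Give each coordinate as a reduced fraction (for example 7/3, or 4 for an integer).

1. B_x = 17  [B = 2·M−A = 2·(18, 15/2)−(19, 0)]
2. B_y = 15  [B = 2·M−A = 2·(18, 15/2)−(19, 0)]
   so B = (17, 15)

B = (17, 15)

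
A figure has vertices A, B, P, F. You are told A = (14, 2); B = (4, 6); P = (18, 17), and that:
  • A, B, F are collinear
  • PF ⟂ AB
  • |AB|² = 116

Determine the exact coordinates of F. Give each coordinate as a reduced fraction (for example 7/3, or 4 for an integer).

1. F_x = 356/29  [[A, B, F are collinear ⇒ -4x-10y+76=0] ∩ [PF ⟂ AB ⇒ -10x+4y+112=0]]
2. F_y = 78/29  [[A, B, F are collinear ⇒ -4x-10y+76=0] ∩ [PF ⟂ AB ⇒ -10x+4y+112=0]]
   so F = (356/29, 78/29)

F = (356/29, 78/29)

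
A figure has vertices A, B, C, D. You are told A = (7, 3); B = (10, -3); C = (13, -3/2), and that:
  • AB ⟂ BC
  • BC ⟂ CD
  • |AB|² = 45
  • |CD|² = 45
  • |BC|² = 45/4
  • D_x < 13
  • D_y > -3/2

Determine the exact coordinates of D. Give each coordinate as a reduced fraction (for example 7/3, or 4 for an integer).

D = (10, 9/2)

1. D_x = 10  [[BC ⟂ CD ⇒ 3x+3/2y-147/4=0] ∩ [|D−(13, -3/2)|²=45]]
2. D_y = 9/2  [[BC ⟂ CD ⇒ 3x+3/2y-147/4=0] ∩ [|D−(13, -3/2)|²=45]]
   so D = (10, 9/2)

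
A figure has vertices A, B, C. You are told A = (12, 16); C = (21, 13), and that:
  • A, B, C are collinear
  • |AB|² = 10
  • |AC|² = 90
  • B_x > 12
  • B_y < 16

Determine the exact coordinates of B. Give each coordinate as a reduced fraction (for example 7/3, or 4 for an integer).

B = (15, 15)

1. B_x = 15  [[A, B, C are collinear ⇒ -3x-9y+180=0] ∩ [|B−(12, 16)|²=10]]
2. B_y = 15  [[A, B, C are collinear ⇒ -3x-9y+180=0] ∩ [|B−(12, 16)|²=10]]
   so B = (15, 15)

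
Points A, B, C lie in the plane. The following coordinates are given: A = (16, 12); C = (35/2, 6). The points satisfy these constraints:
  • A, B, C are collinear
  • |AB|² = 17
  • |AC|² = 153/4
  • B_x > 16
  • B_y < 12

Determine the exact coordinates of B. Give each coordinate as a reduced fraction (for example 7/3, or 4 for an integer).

B = (17, 8)

1. B_x = 17  [[A, B, C are collinear ⇒ -6x-3/2y+114=0] ∩ [|B−(16, 12)|²=17]]
2. B_y = 8  [[A, B, C are collinear ⇒ -6x-3/2y+114=0] ∩ [|B−(16, 12)|²=17]]
   so B = (17, 8)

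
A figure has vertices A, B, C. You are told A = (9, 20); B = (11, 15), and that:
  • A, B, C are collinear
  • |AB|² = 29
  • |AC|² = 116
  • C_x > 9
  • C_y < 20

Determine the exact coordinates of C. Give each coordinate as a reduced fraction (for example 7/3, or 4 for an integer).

1. C_x = 13  [[A, B, C are collinear ⇒ 5x+2y-85=0] ∩ [|C−(9, 20)|²=116]]
2. C_y = 10  [[A, B, C are collinear ⇒ 5x+2y-85=0] ∩ [|C−(9, 20)|²=116]]
   so C = (13, 10)

C = (13, 10)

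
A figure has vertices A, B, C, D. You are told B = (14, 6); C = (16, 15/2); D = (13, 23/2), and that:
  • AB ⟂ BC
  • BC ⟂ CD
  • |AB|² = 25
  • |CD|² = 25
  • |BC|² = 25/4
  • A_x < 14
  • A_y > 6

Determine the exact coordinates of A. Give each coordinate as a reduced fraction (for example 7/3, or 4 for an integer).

A = (11, 10)

1. A_x = 11  [[AB ⟂ BC ⇒ -2x-3/2y+37=0] ∩ [|A−(14, 6)|²=25]]
2. A_y = 10  [[AB ⟂ BC ⇒ -2x-3/2y+37=0] ∩ [|A−(14, 6)|²=25]]
   so A = (11, 10)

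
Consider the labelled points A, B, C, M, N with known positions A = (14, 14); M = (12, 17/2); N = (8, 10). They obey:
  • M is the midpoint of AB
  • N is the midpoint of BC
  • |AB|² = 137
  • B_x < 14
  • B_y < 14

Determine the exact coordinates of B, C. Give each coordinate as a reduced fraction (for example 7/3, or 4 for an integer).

1. B_x = 10  [B = 2·M−A = 2·(12, 17/2)−(14, 14)]
2. B_y = 3  [B = 2·M−A = 2·(12, 17/2)−(14, 14)]
   so B = (10, 3)
3. C_x = 6  [C = 2·N−B = 2·(8, 10)−(10, 3)]
4. C_y = 17  [C = 2·N−B = 2·(8, 10)−(10, 3)]
   so C = (6, 17)

B = (10, 3)
C = (6, 17)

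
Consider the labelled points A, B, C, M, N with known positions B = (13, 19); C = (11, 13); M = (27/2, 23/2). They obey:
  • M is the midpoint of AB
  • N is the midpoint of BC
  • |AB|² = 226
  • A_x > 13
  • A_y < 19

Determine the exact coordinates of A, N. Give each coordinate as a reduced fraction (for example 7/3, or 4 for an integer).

1. A_x = 14  [A = 2·M−B = 2·(27/2, 23/2)−(13, 19)]
2. A_y = 4  [A = 2·M−B = 2·(27/2, 23/2)−(13, 19)]
   so A = (14, 4)
3. N_x = 12  [2·N = B+C = (13, 19)+(11, 13)]
4. N_y = 16  [2·N = B+C = (13, 19)+(11, 13)]
   so N = (12, 16)

A = (14, 4)
N = (12, 16)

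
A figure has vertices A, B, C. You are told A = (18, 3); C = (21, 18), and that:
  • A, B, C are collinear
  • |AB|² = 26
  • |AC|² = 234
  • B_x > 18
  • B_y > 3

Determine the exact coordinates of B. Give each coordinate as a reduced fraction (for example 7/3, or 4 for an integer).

1. B_x = 19  [[A, B, C are collinear ⇒ 15x-3y-261=0] ∩ [|B−(18, 3)|²=26]]
2. B_y = 8  [[A, B, C are collinear ⇒ 15x-3y-261=0] ∩ [|B−(18, 3)|²=26]]
   so B = (19, 8)

B = (19, 8)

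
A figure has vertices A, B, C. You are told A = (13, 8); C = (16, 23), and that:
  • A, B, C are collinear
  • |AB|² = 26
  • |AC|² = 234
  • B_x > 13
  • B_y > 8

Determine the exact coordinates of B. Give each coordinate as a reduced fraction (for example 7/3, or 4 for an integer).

1. B_x = 14  [[A, B, C are collinear ⇒ 15x-3y-171=0] ∩ [|B−(13, 8)|²=26]]
2. B_y = 13  [[A, B, C are collinear ⇒ 15x-3y-171=0] ∩ [|B−(13, 8)|²=26]]
   so B = (14, 13)

B = (14, 13)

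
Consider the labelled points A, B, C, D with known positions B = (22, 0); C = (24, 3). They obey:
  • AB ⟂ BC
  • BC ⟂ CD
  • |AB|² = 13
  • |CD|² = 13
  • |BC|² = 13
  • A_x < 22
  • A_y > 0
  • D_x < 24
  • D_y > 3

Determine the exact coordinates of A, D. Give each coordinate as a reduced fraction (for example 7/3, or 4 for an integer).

A = (19, 2)
D = (21, 5)

1. A_x = 19  [[AB ⟂ BC ⇒ -2x-3y+44=0] ∩ [|A−(22, 0)|²=13]]
2. A_y = 2  [[AB ⟂ BC ⇒ -2x-3y+44=0] ∩ [|A−(22, 0)|²=13]]
   so A = (19, 2)
3. D_x = 21  [[BC ⟂ CD ⇒ 2x+3y-57=0] ∩ [|D−(24, 3)|²=13]]
4. D_y = 5  [[BC ⟂ CD ⇒ 2x+3y-57=0] ∩ [|D−(24, 3)|²=13]]
   so D = (21, 5)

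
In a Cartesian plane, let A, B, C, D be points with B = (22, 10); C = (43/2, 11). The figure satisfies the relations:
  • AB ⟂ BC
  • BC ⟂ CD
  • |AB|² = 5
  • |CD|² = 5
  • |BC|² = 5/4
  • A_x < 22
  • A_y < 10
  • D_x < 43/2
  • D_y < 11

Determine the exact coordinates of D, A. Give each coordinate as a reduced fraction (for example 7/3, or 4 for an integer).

D = (39/2, 10)
A = (20, 9)

1. D_x = 39/2  [[BC ⟂ CD ⇒ -1/2x+1y-1/4=0] ∩ [|D−(43/2, 11)|²=5]]
2. D_y = 10  [[BC ⟂ CD ⇒ -1/2x+1y-1/4=0] ∩ [|D−(43/2, 11)|²=5]]
   so D = (39/2, 10)
3. A_x = 20  [[AB ⟂ BC ⇒ 1/2x-1y-1=0] ∩ [|A−(22, 10)|²=5]]
4. A_y = 9  [[AB ⟂ BC ⇒ 1/2x-1y-1=0] ∩ [|A−(22, 10)|²=5]]
   so A = (20, 9)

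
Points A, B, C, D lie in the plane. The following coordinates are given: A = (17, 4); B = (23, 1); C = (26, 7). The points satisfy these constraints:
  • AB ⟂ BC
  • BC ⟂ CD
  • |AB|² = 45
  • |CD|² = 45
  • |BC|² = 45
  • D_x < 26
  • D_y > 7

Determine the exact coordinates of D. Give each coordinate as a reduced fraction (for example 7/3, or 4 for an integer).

D = (20, 10)

1. D_x = 20  [[BC ⟂ CD ⇒ 3x+6y-120=0] ∩ [|D−(26, 7)|²=45]]
2. D_y = 10  [[BC ⟂ CD ⇒ 3x+6y-120=0] ∩ [|D−(26, 7)|²=45]]
   so D = (20, 10)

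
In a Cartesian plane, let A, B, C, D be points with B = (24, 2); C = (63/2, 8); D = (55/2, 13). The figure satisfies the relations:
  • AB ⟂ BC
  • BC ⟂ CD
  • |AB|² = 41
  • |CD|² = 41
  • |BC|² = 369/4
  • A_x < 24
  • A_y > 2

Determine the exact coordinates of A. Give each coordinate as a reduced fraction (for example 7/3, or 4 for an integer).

A = (20, 7)

1. A_x = 20  [[AB ⟂ BC ⇒ -15/2x-6y+192=0] ∩ [|A−(24, 2)|²=41]]
2. A_y = 7  [[AB ⟂ BC ⇒ -15/2x-6y+192=0] ∩ [|A−(24, 2)|²=41]]
   so A = (20, 7)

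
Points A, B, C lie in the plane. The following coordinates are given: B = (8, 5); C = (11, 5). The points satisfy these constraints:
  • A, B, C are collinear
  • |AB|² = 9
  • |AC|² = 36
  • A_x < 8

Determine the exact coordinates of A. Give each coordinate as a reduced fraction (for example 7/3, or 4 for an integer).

A = (5, 5)

1. A_x = 5  [[A, B, C are collinear ⇒ 3y-15=0] ∩ [|A−(8, 5)|²=9]]
2. A_y = 5  [[A, B, C are collinear ⇒ 3y-15=0] ∩ [|A−(8, 5)|²=9]]
   so A = (5, 5)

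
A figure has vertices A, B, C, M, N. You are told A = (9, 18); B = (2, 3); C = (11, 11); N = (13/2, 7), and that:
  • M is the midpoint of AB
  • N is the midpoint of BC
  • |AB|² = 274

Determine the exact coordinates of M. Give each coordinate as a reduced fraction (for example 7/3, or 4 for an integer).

1. M_x = 11/2  [2·M = A+B = (9, 18)+(2, 3)]
2. M_y = 21/2  [2·M = A+B = (9, 18)+(2, 3)]
   so M = (11/2, 21/2)

M = (11/2, 21/2)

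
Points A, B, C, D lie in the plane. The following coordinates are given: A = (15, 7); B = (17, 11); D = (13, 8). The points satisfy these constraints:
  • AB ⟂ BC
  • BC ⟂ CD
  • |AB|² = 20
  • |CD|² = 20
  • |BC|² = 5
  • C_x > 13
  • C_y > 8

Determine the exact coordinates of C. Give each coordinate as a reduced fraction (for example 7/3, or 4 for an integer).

1. C_x = 15  [[AB ⟂ BC ⇒ 2x+4y-78=0] ∩ [|C−(13, 8)|²=20]]
2. C_y = 12  [[AB ⟂ BC ⇒ 2x+4y-78=0] ∩ [|C−(13, 8)|²=20]]
   so C = (15, 12)

C = (15, 12)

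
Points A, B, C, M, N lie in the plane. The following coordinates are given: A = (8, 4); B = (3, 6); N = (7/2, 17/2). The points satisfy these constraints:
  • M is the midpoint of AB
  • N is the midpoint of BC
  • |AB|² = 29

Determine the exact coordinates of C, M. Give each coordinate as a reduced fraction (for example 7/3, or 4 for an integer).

C = (4, 11)
M = (11/2, 5)

1. M_x = 11/2  [2·M = A+B = (8, 4)+(3, 6)]
2. M_y = 5  [2·M = A+B = (8, 4)+(3, 6)]
   so M = (11/2, 5)
3. C_x = 4  [C = 2·N−B = 2·(7/2, 17/2)−(3, 6)]
4. C_y = 11  [C = 2·N−B = 2·(7/2, 17/2)−(3, 6)]
   so C = (4, 11)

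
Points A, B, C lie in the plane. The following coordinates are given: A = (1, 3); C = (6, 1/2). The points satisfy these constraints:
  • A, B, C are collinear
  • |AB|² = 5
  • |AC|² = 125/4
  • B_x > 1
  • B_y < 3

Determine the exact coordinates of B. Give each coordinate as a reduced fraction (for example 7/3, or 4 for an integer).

B = (3, 2)

1. B_x = 3  [[A, B, C are collinear ⇒ -5/2x-5y+35/2=0] ∩ [|B−(1, 3)|²=5]]
2. B_y = 2  [[A, B, C are collinear ⇒ -5/2x-5y+35/2=0] ∩ [|B−(1, 3)|²=5]]
   so B = (3, 2)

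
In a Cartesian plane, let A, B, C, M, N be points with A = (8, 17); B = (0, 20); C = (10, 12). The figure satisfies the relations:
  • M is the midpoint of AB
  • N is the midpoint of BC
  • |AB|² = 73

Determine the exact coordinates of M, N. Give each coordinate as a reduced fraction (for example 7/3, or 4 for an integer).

1. M_x = 4  [2·M = A+B = (8, 17)+(0, 20)]
2. M_y = 37/2  [2·M = A+B = (8, 17)+(0, 20)]
   so M = (4, 37/2)
3. N_x = 5  [2·N = B+C = (0, 20)+(10, 12)]
4. N_y = 16  [2·N = B+C = (0, 20)+(10, 12)]
   so N = (5, 16)

M = (4, 37/2)
N = (5, 16)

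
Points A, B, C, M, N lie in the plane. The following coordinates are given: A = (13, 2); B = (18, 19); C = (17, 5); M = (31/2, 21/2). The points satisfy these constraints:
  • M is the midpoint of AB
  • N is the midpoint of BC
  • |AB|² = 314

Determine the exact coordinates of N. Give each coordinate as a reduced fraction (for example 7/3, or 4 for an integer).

1. N_x = 35/2  [2·N = B+C = (18, 19)+(17, 5)]
2. N_y = 12  [2·N = B+C = (18, 19)+(17, 5)]
   so N = (35/2, 12)

N = (35/2, 12)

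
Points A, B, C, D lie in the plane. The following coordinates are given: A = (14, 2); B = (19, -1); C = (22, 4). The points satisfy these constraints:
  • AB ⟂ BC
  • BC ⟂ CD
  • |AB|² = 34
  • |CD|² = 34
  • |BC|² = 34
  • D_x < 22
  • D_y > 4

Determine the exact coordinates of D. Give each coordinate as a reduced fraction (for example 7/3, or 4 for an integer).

D = (17, 7)

1. D_x = 17  [[BC ⟂ CD ⇒ 3x+5y-86=0] ∩ [|D−(22, 4)|²=34]]
2. D_y = 7  [[BC ⟂ CD ⇒ 3x+5y-86=0] ∩ [|D−(22, 4)|²=34]]
   so D = (17, 7)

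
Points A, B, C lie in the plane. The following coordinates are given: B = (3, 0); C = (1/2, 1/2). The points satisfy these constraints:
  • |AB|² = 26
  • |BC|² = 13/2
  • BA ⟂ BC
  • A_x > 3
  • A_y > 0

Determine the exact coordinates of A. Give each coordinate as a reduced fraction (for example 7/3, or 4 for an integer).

A = (4, 5)

1. A_x = 4  [[BA ⟂ BC ⇒ -5/2x+1/2y+15/2=0] ∩ [|A−(3, 0)|²=26]]
2. A_y = 5  [[BA ⟂ BC ⇒ -5/2x+1/2y+15/2=0] ∩ [|A−(3, 0)|²=26]]
   so A = (4, 5)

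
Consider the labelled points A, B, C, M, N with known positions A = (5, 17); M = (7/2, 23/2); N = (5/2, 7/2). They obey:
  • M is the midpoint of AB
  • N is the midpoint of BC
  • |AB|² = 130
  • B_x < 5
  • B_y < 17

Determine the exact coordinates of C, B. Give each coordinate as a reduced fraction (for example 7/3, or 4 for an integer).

1. B_x = 2  [B = 2·M−A = 2·(7/2, 23/2)−(5, 17)]
2. B_y = 6  [B = 2·M−A = 2·(7/2, 23/2)−(5, 17)]
   so B = (2, 6)
3. C_x = 3  [C = 2·N−B = 2·(5/2, 7/2)−(2, 6)]
4. C_y = 1  [C = 2·N−B = 2·(5/2, 7/2)−(2, 6)]
   so C = (3, 1)

C = (3, 1)
B = (2, 6)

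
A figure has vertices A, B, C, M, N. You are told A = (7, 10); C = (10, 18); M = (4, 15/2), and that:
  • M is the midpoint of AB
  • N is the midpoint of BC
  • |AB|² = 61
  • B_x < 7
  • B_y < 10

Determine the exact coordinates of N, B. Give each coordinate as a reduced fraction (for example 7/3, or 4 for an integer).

1. B_x = 1  [B = 2·M−A = 2·(4, 15/2)−(7, 10)]
2. B_y = 5  [B = 2·M−A = 2·(4, 15/2)−(7, 10)]
   so B = (1, 5)
3. N_x = 11/2  [2·N = B+C = (1, 5)+(10, 18)]
4. N_y = 23/2  [2·N = B+C = (1, 5)+(10, 18)]
   so N = (11/2, 23/2)

N = (11/2, 23/2)
B = (1, 5)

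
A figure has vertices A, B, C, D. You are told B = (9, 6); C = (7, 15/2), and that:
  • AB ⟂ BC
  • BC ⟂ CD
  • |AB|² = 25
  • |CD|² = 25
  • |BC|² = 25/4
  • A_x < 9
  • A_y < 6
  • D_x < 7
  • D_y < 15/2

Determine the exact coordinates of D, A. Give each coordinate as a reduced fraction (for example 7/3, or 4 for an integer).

D = (4, 7/2)
A = (6, 2)

1. D_x = 4  [[BC ⟂ CD ⇒ -2x+3/2y+11/4=0] ∩ [|D−(7, 15/2)|²=25]]
2. D_y = 7/2  [[BC ⟂ CD ⇒ -2x+3/2y+11/4=0] ∩ [|D−(7, 15/2)|²=25]]
   so D = (4, 7/2)
3. A_x = 6  [[AB ⟂ BC ⇒ 2x-3/2y-9=0] ∩ [|A−(9, 6)|²=25]]
4. A_y = 2  [[AB ⟂ BC ⇒ 2x-3/2y-9=0] ∩ [|A−(9, 6)|²=25]]
   so A = (6, 2)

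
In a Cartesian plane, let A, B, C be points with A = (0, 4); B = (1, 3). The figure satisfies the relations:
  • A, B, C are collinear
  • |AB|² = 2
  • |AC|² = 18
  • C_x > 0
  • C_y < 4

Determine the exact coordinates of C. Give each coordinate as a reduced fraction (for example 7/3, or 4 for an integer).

C = (3, 1)

1. C_x = 3  [[A, B, C are collinear ⇒ 1x+1y-4=0] ∩ [|C−(0, 4)|²=18]]
2. C_y = 1  [[A, B, C are collinear ⇒ 1x+1y-4=0] ∩ [|C−(0, 4)|²=18]]
   so C = (3, 1)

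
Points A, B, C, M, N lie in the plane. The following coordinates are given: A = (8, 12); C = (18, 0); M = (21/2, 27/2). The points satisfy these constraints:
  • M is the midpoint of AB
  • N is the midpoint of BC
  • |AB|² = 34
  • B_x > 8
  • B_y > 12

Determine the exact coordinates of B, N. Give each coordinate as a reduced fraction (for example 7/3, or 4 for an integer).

B = (13, 15)
N = (31/2, 15/2)

1. B_x = 13  [B = 2·M−A = 2·(21/2, 27/2)−(8, 12)]
2. B_y = 15  [B = 2·M−A = 2·(21/2, 27/2)−(8, 12)]
   so B = (13, 15)
3. N_x = 31/2  [2·N = B+C = (13, 15)+(18, 0)]
4. N_y = 15/2  [2·N = B+C = (13, 15)+(18, 0)]
   so N = (31/2, 15/2)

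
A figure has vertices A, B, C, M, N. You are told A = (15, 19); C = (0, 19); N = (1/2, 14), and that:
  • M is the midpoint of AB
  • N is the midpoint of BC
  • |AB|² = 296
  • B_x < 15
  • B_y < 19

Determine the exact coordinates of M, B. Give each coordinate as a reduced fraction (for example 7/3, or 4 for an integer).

1. B_x = 1  [B = 2·N−C = 2·(1/2, 14)−(0, 19)]
2. B_y = 9  [B = 2·N−C = 2·(1/2, 14)−(0, 19)]
   so B = (1, 9)
3. M_x = 8  [2·M = A+B = (15, 19)+(1, 9)]
4. M_y = 14  [2·M = A+B = (15, 19)+(1, 9)]
   so M = (8, 14)

M = (8, 14)
B = (1, 9)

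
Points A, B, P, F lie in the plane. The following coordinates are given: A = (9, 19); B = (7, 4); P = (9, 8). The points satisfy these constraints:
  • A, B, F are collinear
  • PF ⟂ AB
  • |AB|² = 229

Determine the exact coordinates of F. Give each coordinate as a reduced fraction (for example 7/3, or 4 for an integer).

F = (1731/229, 1876/229)

1. F_x = 1731/229  [[A, B, F are collinear ⇒ 15x-2y-97=0] ∩ [PF ⟂ AB ⇒ -2x-15y+138=0]]
2. F_y = 1876/229  [[A, B, F are collinear ⇒ 15x-2y-97=0] ∩ [PF ⟂ AB ⇒ -2x-15y+138=0]]
   so F = (1731/229, 1876/229)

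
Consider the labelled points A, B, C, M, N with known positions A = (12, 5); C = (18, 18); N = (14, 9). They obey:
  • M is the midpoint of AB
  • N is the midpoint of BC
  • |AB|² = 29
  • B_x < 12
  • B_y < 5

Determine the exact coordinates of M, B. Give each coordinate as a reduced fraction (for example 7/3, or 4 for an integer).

M = (11, 5/2)
B = (10, 0)

1. B_x = 10  [B = 2·N−C = 2·(14, 9)−(18, 18)]
2. B_y = 0  [B = 2·N−C = 2·(14, 9)−(18, 18)]
   so B = (10, 0)
3. M_x = 11  [2·M = A+B = (12, 5)+(10, 0)]
4. M_y = 5/2  [2·M = A+B = (12, 5)+(10, 0)]
   so M = (11, 5/2)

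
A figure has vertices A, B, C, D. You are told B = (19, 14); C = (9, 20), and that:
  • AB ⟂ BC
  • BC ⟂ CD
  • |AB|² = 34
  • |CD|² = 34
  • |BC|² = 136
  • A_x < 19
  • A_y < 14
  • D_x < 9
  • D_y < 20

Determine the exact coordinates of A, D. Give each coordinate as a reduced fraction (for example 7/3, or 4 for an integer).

A = (16, 9)
D = (6, 15)

1. A_x = 16  [[AB ⟂ BC ⇒ 10x-6y-106=0] ∩ [|A−(19, 14)|²=34]]
2. A_y = 9  [[AB ⟂ BC ⇒ 10x-6y-106=0] ∩ [|A−(19, 14)|²=34]]
   so A = (16, 9)
3. D_x = 6  [[BC ⟂ CD ⇒ -10x+6y-30=0] ∩ [|D−(9, 20)|²=34]]
4. D_y = 15  [[BC ⟂ CD ⇒ -10x+6y-30=0] ∩ [|D−(9, 20)|²=34]]
   so D = (6, 15)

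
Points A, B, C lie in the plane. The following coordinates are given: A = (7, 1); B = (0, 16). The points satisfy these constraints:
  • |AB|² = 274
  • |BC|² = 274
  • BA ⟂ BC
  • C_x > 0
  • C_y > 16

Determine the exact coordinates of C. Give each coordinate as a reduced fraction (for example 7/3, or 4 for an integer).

C = (15, 23)

1. C_x = 15  [[BA ⟂ BC ⇒ 7x-15y+240=0] ∩ [|C−(0, 16)|²=274]]
2. C_y = 23  [[BA ⟂ BC ⇒ 7x-15y+240=0] ∩ [|C−(0, 16)|²=274]]
   so C = (15, 23)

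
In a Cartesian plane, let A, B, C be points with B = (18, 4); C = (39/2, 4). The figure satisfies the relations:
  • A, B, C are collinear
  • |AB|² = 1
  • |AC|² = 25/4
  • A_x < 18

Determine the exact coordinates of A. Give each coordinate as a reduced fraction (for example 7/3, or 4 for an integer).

1. A_x = 17  [[A, B, C are collinear ⇒ 3/2y-6=0] ∩ [|A−(18, 4)|²=1]]
2. A_y = 4  [[A, B, C are collinear ⇒ 3/2y-6=0] ∩ [|A−(18, 4)|²=1]]
   so A = (17, 4)

A = (17, 4)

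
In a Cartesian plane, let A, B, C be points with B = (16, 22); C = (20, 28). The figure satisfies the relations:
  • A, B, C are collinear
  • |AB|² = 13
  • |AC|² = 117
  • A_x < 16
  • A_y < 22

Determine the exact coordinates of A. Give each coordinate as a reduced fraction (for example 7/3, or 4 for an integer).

A = (14, 19)

1. A_x = 14  [[A, B, C are collinear ⇒ -6x+4y+8=0] ∩ [|A−(16, 22)|²=13]]
2. A_y = 19  [[A, B, C are collinear ⇒ -6x+4y+8=0] ∩ [|A−(16, 22)|²=13]]
   so A = (14, 19)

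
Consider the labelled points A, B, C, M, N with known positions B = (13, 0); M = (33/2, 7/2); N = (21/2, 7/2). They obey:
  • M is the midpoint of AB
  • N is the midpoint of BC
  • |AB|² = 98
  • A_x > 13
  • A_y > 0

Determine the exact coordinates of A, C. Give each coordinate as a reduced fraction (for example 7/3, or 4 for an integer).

A = (20, 7)
C = (8, 7)

1. A_x = 20  [A = 2·M−B = 2·(33/2, 7/2)−(13, 0)]
2. A_y = 7  [A = 2·M−B = 2·(33/2, 7/2)−(13, 0)]
   so A = (20, 7)
3. C_x = 8  [C = 2·N−B = 2·(21/2, 7/2)−(13, 0)]
4. C_y = 7  [C = 2·N−B = 2·(21/2, 7/2)−(13, 0)]
   so C = (8, 7)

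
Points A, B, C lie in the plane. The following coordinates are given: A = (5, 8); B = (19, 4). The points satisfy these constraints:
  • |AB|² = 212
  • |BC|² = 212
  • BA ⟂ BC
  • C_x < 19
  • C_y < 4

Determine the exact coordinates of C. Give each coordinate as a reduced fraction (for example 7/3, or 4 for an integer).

C = (15, -10)

1. C_x = 15  [[BA ⟂ BC ⇒ -14x+4y+250=0] ∩ [|C−(19, 4)|²=212]]
2. C_y = -10  [[BA ⟂ BC ⇒ -14x+4y+250=0] ∩ [|C−(19, 4)|²=212]]
   so C = (15, -10)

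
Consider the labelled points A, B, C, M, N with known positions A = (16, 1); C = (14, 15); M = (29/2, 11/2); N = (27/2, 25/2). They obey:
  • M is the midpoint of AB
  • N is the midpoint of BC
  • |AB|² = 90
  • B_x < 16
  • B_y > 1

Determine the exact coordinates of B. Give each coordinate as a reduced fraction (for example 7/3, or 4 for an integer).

1. B_x = 13  [B = 2·M−A = 2·(29/2, 11/2)−(16, 1)]
2. B_y = 10  [B = 2·M−A = 2·(29/2, 11/2)−(16, 1)]
   so B = (13, 10)

B = (13, 10)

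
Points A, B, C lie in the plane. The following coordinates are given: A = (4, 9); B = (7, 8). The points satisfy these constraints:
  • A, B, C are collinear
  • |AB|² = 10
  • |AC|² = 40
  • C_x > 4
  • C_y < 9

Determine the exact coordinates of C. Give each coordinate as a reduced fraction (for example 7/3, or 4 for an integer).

1. C_x = 10  [[A, B, C are collinear ⇒ 1x+3y-31=0] ∩ [|C−(4, 9)|²=40]]
2. C_y = 7  [[A, B, C are collinear ⇒ 1x+3y-31=0] ∩ [|C−(4, 9)|²=40]]
   so C = (10, 7)

C = (10, 7)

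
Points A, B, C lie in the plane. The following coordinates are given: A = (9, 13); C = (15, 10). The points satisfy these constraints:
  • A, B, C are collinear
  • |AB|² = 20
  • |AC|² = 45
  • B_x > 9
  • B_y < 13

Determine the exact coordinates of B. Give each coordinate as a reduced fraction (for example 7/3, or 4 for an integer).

B = (13, 11)

1. B_x = 13  [[A, B, C are collinear ⇒ -3x-6y+105=0] ∩ [|B−(9, 13)|²=20]]
2. B_y = 11  [[A, B, C are collinear ⇒ -3x-6y+105=0] ∩ [|B−(9, 13)|²=20]]
   so B = (13, 11)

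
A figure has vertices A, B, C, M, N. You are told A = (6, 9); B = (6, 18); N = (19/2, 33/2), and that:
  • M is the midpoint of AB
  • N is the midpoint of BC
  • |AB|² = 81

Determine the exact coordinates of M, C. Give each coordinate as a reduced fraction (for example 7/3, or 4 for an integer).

M = (6, 27/2)
C = (13, 15)

1. M_x = 6  [2·M = A+B = (6, 9)+(6, 18)]
2. M_y = 27/2  [2·M = A+B = (6, 9)+(6, 18)]
   so M = (6, 27/2)
3. C_x = 13  [C = 2·N−B = 2·(19/2, 33/2)−(6, 18)]
4. C_y = 15  [C = 2·N−B = 2·(19/2, 33/2)−(6, 18)]
   so C = (13, 15)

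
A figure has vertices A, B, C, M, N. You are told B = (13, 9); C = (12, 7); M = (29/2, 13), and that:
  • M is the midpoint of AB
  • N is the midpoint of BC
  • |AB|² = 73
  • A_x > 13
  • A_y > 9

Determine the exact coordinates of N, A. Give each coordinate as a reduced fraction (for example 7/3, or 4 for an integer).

1. A_x = 16  [A = 2·M−B = 2·(29/2, 13)−(13, 9)]
2. A_y = 17  [A = 2·M−B = 2·(29/2, 13)−(13, 9)]
   so A = (16, 17)
3. N_x = 25/2  [2·N = B+C = (13, 9)+(12, 7)]
4. N_y = 8  [2·N = B+C = (13, 9)+(12, 7)]
   so N = (25/2, 8)

N = (25/2, 8)
A = (16, 17)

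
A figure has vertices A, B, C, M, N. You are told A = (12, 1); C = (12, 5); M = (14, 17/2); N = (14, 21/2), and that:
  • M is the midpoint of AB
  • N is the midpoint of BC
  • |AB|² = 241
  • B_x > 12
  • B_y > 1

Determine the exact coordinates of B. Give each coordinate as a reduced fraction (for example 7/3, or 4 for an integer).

1. B_x = 16  [B = 2·M−A = 2·(14, 17/2)−(12, 1)]
2. B_y = 16  [B = 2·M−A = 2·(14, 17/2)−(12, 1)]
   so B = (16, 16)

B = (16, 16)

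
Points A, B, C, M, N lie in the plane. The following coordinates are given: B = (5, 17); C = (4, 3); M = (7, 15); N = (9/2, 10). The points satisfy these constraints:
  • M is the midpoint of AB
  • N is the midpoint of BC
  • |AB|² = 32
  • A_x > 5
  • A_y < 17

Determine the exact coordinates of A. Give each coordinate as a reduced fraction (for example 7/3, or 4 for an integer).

A = (9, 13)

1. A_x = 9  [A = 2·M−B = 2·(7, 15)−(5, 17)]
2. A_y = 13  [A = 2·M−B = 2·(7, 15)−(5, 17)]
   so A = (9, 13)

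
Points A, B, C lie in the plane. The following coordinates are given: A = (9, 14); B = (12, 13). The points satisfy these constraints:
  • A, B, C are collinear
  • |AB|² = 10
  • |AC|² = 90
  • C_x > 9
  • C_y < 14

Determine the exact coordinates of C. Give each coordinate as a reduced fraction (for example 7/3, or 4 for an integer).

1. C_x = 18  [[A, B, C are collinear ⇒ 1x+3y-51=0] ∩ [|C−(9, 14)|²=90]]
2. C_y = 11  [[A, B, C are collinear ⇒ 1x+3y-51=0] ∩ [|C−(9, 14)|²=90]]
   so C = (18, 11)

C = (18, 11)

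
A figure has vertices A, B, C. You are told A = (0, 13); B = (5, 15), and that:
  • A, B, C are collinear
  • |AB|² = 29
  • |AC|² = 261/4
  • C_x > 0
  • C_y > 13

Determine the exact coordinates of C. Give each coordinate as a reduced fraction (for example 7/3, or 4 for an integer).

1. C_x = 15/2  [[A, B, C are collinear ⇒ -2x+5y-65=0] ∩ [|C−(0, 13)|²=261/4]]
2. C_y = 16  [[A, B, C are collinear ⇒ -2x+5y-65=0] ∩ [|C−(0, 13)|²=261/4]]
   so C = (15/2, 16)

C = (15/2, 16)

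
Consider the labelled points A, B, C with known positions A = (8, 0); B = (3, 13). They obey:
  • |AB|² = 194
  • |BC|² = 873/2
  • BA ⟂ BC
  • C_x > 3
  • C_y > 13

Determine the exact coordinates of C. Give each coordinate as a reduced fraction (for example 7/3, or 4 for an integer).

C = (45/2, 41/2)

1. C_x = 45/2  [[BA ⟂ BC ⇒ 5x-13y+154=0] ∩ [|C−(3, 13)|²=873/2]]
2. C_y = 41/2  [[BA ⟂ BC ⇒ 5x-13y+154=0] ∩ [|C−(3, 13)|²=873/2]]
   so C = (45/2, 41/2)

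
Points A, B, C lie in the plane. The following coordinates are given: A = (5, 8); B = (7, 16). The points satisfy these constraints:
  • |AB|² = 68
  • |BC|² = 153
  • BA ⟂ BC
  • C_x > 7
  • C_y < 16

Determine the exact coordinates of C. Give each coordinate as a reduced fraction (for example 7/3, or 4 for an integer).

1. C_x = 19  [[BA ⟂ BC ⇒ -2x-8y+142=0] ∩ [|C−(7, 16)|²=153]]
2. C_y = 13  [[BA ⟂ BC ⇒ -2x-8y+142=0] ∩ [|C−(7, 16)|²=153]]
   so C = (19, 13)

C = (19, 13)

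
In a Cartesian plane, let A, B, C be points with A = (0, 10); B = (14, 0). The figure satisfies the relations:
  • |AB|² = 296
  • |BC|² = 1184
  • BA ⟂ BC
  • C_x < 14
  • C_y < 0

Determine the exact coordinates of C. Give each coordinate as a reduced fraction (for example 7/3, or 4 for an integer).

C = (-6, -28)

1. C_x = -6  [[BA ⟂ BC ⇒ -14x+10y+196=0] ∩ [|C−(14, 0)|²=1184]]
2. C_y = -28  [[BA ⟂ BC ⇒ -14x+10y+196=0] ∩ [|C−(14, 0)|²=1184]]
   so C = (-6, -28)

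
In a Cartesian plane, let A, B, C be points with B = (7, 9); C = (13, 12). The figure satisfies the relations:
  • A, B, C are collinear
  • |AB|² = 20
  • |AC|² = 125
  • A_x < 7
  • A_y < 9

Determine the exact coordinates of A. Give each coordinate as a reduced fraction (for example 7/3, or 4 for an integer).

A = (3, 7)

1. A_x = 3  [[A, B, C are collinear ⇒ -3x+6y-33=0] ∩ [|A−(7, 9)|²=20]]
2. A_y = 7  [[A, B, C are collinear ⇒ -3x+6y-33=0] ∩ [|A−(7, 9)|²=20]]
   so A = (3, 7)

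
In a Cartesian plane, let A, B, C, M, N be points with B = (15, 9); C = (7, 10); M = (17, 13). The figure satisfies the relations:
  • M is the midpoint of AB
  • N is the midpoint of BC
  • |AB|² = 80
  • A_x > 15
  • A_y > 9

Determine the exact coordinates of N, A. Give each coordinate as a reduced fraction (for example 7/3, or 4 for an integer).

N = (11, 19/2)
A = (19, 17)

1. A_x = 19  [A = 2·M−B = 2·(17, 13)−(15, 9)]
2. A_y = 17  [A = 2·M−B = 2·(17, 13)−(15, 9)]
   so A = (19, 17)
3. N_x = 11  [2·N = B+C = (15, 9)+(7, 10)]
4. N_y = 19/2  [2·N = B+C = (15, 9)+(7, 10)]
   so N = (11, 19/2)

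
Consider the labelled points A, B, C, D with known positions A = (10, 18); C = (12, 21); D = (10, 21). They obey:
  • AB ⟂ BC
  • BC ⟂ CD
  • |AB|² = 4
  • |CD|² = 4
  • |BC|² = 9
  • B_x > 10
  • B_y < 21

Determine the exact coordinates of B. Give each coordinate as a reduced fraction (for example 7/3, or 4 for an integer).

B = (12, 18)

1. B_x = 12  [[BC ⟂ CD ⇒ 2x-24=0] ∩ [|B−(10, 18)|²=4]]
2. B_y = 18  [[BC ⟂ CD ⇒ 2x-24=0] ∩ [|B−(10, 18)|²=4]]
   so B = (12, 18)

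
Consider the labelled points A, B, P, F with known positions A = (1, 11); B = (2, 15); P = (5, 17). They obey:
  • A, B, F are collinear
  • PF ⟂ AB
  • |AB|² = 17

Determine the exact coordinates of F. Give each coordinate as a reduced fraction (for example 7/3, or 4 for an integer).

1. F_x = 45/17  [[A, B, F are collinear ⇒ -4x+1y-7=0] ∩ [PF ⟂ AB ⇒ 1x+4y-73=0]]
2. F_y = 299/17  [[A, B, F are collinear ⇒ -4x+1y-7=0] ∩ [PF ⟂ AB ⇒ 1x+4y-73=0]]
   so F = (45/17, 299/17)

F = (45/17, 299/17)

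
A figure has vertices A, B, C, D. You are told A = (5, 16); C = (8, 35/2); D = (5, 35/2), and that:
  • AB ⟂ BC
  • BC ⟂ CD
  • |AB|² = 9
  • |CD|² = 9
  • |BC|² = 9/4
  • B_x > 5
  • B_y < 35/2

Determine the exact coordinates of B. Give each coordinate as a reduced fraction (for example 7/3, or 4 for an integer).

1. B_x = 8  [[BC ⟂ CD ⇒ 3x-24=0] ∩ [|B−(5, 16)|²=9]]
2. B_y = 16  [[BC ⟂ CD ⇒ 3x-24=0] ∩ [|B−(5, 16)|²=9]]
   so B = (8, 16)

B = (8, 16)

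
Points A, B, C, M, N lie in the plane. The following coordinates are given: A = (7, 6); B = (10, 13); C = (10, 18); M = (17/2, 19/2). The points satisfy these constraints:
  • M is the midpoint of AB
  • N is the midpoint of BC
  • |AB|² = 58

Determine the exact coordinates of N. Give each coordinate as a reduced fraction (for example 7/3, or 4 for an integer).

N = (10, 31/2)

1. N_x = 10  [2·N = B+C = (10, 13)+(10, 18)]
2. N_y = 31/2  [2·N = B+C = (10, 13)+(10, 18)]
   so N = (10, 31/2)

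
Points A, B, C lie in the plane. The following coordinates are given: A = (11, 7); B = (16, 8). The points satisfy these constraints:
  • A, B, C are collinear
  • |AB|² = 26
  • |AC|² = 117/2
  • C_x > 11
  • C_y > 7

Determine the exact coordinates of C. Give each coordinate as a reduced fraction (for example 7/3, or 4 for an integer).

1. C_x = 37/2  [[A, B, C are collinear ⇒ -1x+5y-24=0] ∩ [|C−(11, 7)|²=117/2]]
2. C_y = 17/2  [[A, B, C are collinear ⇒ -1x+5y-24=0] ∩ [|C−(11, 7)|²=117/2]]
   so C = (37/2, 17/2)

C = (37/2, 17/2)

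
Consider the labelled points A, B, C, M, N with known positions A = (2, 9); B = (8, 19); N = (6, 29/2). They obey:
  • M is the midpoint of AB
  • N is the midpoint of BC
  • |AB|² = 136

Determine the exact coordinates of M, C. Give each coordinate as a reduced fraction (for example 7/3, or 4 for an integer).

M = (5, 14)
C = (4, 10)

1. M_x = 5  [2·M = A+B = (2, 9)+(8, 19)]
2. M_y = 14  [2·M = A+B = (2, 9)+(8, 19)]
   so M = (5, 14)
3. C_x = 4  [C = 2·N−B = 2·(6, 29/2)−(8, 19)]
4. C_y = 10  [C = 2·N−B = 2·(6, 29/2)−(8, 19)]
   so C = (4, 10)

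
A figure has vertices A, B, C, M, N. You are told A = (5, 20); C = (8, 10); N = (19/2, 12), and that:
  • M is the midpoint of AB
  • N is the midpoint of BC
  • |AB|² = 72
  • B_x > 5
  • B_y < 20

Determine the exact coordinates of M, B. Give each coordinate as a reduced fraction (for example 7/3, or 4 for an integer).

1. B_x = 11  [B = 2·N−C = 2·(19/2, 12)−(8, 10)]
2. B_y = 14  [B = 2·N−C = 2·(19/2, 12)−(8, 10)]
   so B = (11, 14)
3. M_x = 8  [2·M = A+B = (5, 20)+(11, 14)]
4. M_y = 17  [2·M = A+B = (5, 20)+(11, 14)]
   so M = (8, 17)

M = (8, 17)
B = (11, 14)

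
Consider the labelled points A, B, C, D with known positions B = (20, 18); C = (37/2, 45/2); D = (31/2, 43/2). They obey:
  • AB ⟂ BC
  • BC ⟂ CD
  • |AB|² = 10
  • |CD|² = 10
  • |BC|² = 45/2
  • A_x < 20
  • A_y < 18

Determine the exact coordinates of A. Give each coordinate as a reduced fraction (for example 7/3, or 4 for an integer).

A = (17, 17)

1. A_x = 17  [[AB ⟂ BC ⇒ 3/2x-9/2y+51=0] ∩ [|A−(20, 18)|²=10]]
2. A_y = 17  [[AB ⟂ BC ⇒ 3/2x-9/2y+51=0] ∩ [|A−(20, 18)|²=10]]
   so A = (17, 17)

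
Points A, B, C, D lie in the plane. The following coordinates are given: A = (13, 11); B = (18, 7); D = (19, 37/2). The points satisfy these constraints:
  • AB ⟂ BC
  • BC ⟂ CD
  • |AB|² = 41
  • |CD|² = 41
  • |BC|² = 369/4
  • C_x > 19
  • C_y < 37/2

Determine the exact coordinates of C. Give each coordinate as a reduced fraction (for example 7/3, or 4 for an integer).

C = (24, 29/2)

1. C_x = 24  [[AB ⟂ BC ⇒ 5x-4y-62=0] ∩ [|C−(19, 37/2)|²=41]]
2. C_y = 29/2  [[AB ⟂ BC ⇒ 5x-4y-62=0] ∩ [|C−(19, 37/2)|²=41]]
   so C = (24, 29/2)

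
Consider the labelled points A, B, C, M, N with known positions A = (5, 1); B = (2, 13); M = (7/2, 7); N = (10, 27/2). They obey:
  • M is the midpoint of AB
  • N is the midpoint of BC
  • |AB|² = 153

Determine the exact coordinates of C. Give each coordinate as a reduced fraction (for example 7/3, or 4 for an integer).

1. C_x = 18  [C = 2·N−B = 2·(10, 27/2)−(2, 13)]
2. C_y = 14  [C = 2·N−B = 2·(10, 27/2)−(2, 13)]
   so C = (18, 14)

C = (18, 14)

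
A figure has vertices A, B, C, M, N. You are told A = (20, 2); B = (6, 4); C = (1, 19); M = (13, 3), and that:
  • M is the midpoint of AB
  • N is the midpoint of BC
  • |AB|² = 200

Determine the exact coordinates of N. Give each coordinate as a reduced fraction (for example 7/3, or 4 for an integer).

N = (7/2, 23/2)

1. N_x = 7/2  [2·N = B+C = (6, 4)+(1, 19)]
2. N_y = 23/2  [2·N = B+C = (6, 4)+(1, 19)]
   so N = (7/2, 23/2)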